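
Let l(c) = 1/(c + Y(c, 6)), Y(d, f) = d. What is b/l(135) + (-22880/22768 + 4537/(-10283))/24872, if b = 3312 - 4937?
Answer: -12283134917497757/27995749096 ≈ -4.3875e+5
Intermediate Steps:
l(c) = 1/(2*c) (l(c) = 1/(c + c) = 1/(2*c))
b = -1625
b/l(135) + (-22880/22768 + 4537/(-10283))/24872 = -1625/((1/2)/135) + (-22880/22768 + 4537/(-10283))/24872 = -1625/((1/2)*(1/135)) + (-22880*1/22768 + 4537*(-1/10283))*(1/24872) = -1625/1/270 + (-1430/1423 - 349/791)*(1/24872) = -1625*270 - 1627757/1125593*1/24872 = -438750 - 1627757/27995749096 = -12283134917497757/27995749096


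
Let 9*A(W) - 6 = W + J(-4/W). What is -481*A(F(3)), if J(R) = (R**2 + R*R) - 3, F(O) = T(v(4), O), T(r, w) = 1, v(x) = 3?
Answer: -1924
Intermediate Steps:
F(O) = 1
J(R) = -3 + 2*R**2 (J(R) = (R**2 + R**2) - 3 = 2*R**2 - 3 = -3 + 2*R**2)
A(W) = 1/3 + W/9 + 32/(9*W**2) (A(W) = 2/3 + (W + (-3 + 2*(-4/W)**2))/9 = 2/3 + (W + (-3 + 2*(16/W**2)))/9 = 2/3 + (W + (-3 + 32/W**2))/9 = 2/3 + (-3 + W + 32/W**2)/9 = 2/3 + (-1/3 + W/9 + 32/(9*W**2)) = 1/3 + W/9 + 32/(9*W**2))
-481*A(F(3)) = -481*(1/3 + (1/9)*1 + (32/9)/1**2) = -481*(1/3 + 1/9 + (32/9)*1) = -481*(1/3 + 1/9 + 32/9) = -481*4 = -1924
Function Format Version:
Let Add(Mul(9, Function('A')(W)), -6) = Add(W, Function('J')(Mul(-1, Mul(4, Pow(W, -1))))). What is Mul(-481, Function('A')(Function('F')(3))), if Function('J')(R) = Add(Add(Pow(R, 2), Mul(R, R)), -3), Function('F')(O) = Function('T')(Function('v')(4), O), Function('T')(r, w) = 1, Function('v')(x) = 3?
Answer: -1924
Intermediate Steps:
Function('F')(O) = 1
Function('J')(R) = Add(-3, Mul(2, Pow(R, 2))) (Function('J')(R) = Add(Add(Pow(R, 2), Pow(R, 2)), -3) = Add(Mul(2, Pow(R, 2)), -3) = Add(-3, Mul(2, Pow(R, 2))))
Function('A')(W) = Add(Rational(1, 3), Mul(Rational(1, 9), W), Mul(Rational(32, 9), Pow(W, -2))) (Function('A')(W) = Add(Rational(2, 3), Mul(Rational(1, 9), Add(W, Add(-3, Mul(2, Pow(Mul(-1, Mul(4, Pow(W, -1))), 2)))))) = Add(Rational(2, 3), Mul(Rational(1, 9), Add(W, Add(-3, Mul(2, Pow(Mul(-4, Pow(W, -1)), 2)))))) = Add(Rational(2, 3), Mul(Rational(1, 9), Add(W, Add(-3, Mul(2, Mul(16, Pow(W, -2))))))) = Add(Rational(2, 3), Mul(Rational(1, 9), Add(W, Add(-3, Mul(32, Pow(W, -2)))))) = Add(Rational(2, 3), Mul(Rational(1, 9), Add(-3, W, Mul(32, Pow(W, -2))))) = Add(Rational(2, 3), Add(Rational(-1, 3), Mul(Rational(1, 9), W), Mul(Rational(32, 9), Pow(W, -2)))) = Add(Rational(1, 3), Mul(Rational(1, 9), W), Mul(Rational(32, 9), Pow(W, -2))))
Mul(-481, Function('A')(Function('F')(3))) = Mul(-481, Add(Rational(1, 3), Mul(Rational(1, 9), 1), Mul(Rational(32, 9), Pow(1, -2)))) = Mul(-481, Add(Rational(1, 3), Rational(1, 9), Mul(Rational(32, 9), 1))) = Mul(-481, Add(Rational(1, 3), Rational(1, 9), Rational(32, 9))) = Mul(-481, 4) = -1924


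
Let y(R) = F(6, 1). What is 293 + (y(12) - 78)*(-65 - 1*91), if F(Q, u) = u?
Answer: 12305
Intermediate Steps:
y(R) = 1
293 + (y(12) - 78)*(-65 - 1*91) = 293 + (1 - 78)*(-65 - 1*91) = 293 - 77*(-65 - 91) = 293 - 77*(-156) = 293 + 12012 = 12305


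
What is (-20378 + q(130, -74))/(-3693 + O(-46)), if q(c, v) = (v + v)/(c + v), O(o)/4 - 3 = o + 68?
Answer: 285329/50302 ≈ 5.6723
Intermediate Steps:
O(o) = 284 + 4*o (O(o) = 12 + 4*(o + 68) = 12 + 4*(68 + o) = 12 + (272 + 4*o) = 284 + 4*o)
q(c, v) = 2*v/(c + v) (q(c, v) = (2*v)/(c + v) = 2*v/(c + v))
(-20378 + q(130, -74))/(-3693 + O(-46)) = (-20378 + 2*(-74)/(130 - 74))/(-3693 + (284 + 4*(-46))) = (-20378 + 2*(-74)/56)/(-3693 + (284 - 184)) = (-20378 + 2*(-74)*(1/56))/(-3693 + 100) = (-20378 - 37/14)/(-3593) = -285329/14*(-1/3593) = 285329/50302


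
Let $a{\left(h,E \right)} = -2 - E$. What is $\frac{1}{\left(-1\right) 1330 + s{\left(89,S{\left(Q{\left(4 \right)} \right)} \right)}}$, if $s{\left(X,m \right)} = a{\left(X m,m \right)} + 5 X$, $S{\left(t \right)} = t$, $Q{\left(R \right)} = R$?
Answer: $- \frac{1}{891} \approx -0.0011223$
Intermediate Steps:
$s{\left(X,m \right)} = -2 - m + 5 X$ ($s{\left(X,m \right)} = \left(-2 - m\right) + 5 X = -2 - m + 5 X$)
$\frac{1}{\left(-1\right) 1330 + s{\left(89,S{\left(Q{\left(4 \right)} \right)} \right)}} = \frac{1}{\left(-1\right) 1330 - -439} = \frac{1}{-1330 - -439} = \frac{1}{-1330 + 439} = \frac{1}{-891} = - \frac{1}{891}$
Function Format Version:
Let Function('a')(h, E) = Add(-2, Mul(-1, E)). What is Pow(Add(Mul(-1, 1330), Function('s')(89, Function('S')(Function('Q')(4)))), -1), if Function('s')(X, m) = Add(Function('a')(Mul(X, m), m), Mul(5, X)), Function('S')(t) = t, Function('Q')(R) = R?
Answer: Rational(-1, 891) ≈ -0.0011223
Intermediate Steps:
Function('s')(X, m) = Add(-2, Mul(-1, m), Mul(5, X)) (Function('s')(X, m) = Add(Add(-2, Mul(-1, m)), Mul(5, X)) = Add(-2, Mul(-1, m), Mul(5, X)))
Pow(Add(Mul(-1, 1330), Function('s')(89, Function('S')(Function('Q')(4)))), -1) = Pow(Add(Mul(-1, 1330), Add(-2, Mul(-1, 4), Mul(5, 89))), -1) = Pow(Add(-1330, Add(-2, -4, 445)), -1) = Pow(Add(-1330, 439), -1) = Pow(-891, -1) = Rational(-1, 891)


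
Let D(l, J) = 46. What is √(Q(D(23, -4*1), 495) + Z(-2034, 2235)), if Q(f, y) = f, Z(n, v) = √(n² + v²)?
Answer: √(46 + 3*√1014709) ≈ 55.389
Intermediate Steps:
√(Q(D(23, -4*1), 495) + Z(-2034, 2235)) = √(46 + √((-2034)² + 2235²)) = √(46 + √(4137156 + 4995225)) = √(46 + √9132381) = √(46 + 3*√1014709)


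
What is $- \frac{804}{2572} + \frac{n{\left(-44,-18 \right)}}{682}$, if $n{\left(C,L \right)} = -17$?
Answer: $- \frac{148013}{438526} \approx -0.33752$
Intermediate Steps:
$- \frac{804}{2572} + \frac{n{\left(-44,-18 \right)}}{682} = - \frac{804}{2572} - \frac{17}{682} = \left(-804\right) \frac{1}{2572} - \frac{17}{682} = - \frac{201}{643} - \frac{17}{682} = - \frac{148013}{438526}$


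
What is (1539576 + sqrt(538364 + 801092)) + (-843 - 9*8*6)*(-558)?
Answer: 2251026 + 8*sqrt(20929) ≈ 2.2522e+6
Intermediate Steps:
(1539576 + sqrt(538364 + 801092)) + (-843 - 9*8*6)*(-558) = (1539576 + sqrt(1339456)) + (-843 - 72*6)*(-558) = (1539576 + 8*sqrt(20929)) + (-843 - 432)*(-558) = (1539576 + 8*sqrt(20929)) - 1275*(-558) = (1539576 + 8*sqrt(20929)) + 711450 = 2251026 + 8*sqrt(20929)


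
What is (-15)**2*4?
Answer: 900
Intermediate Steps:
(-15)**2*4 = 225*4 = 900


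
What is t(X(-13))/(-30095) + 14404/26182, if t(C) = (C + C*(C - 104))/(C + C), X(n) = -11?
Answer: 16730029/30305665 ≈ 0.55204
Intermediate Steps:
t(C) = (C + C*(-104 + C))/(2*C) (t(C) = (C + C*(-104 + C))/((2*C)) = (C + C*(-104 + C))*(1/(2*C)) = (C + C*(-104 + C))/(2*C))
t(X(-13))/(-30095) + 14404/26182 = (-103/2 + (½)*(-11))/(-30095) + 14404/26182 = (-103/2 - 11/2)*(-1/30095) + 14404*(1/26182) = -57*(-1/30095) + 554/1007 = 57/30095 + 554/1007 = 16730029/30305665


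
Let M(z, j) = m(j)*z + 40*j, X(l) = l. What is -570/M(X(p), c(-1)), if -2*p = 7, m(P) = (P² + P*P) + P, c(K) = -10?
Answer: 38/71 ≈ 0.53521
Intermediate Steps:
m(P) = P + 2*P² (m(P) = (P² + P²) + P = 2*P² + P = P + 2*P²)
p = -7/2 (p = -½*7 = -7/2 ≈ -3.5000)
M(z, j) = 40*j + j*z*(1 + 2*j) (M(z, j) = (j*(1 + 2*j))*z + 40*j = j*z*(1 + 2*j) + 40*j = 40*j + j*z*(1 + 2*j))
-570/M(X(p), c(-1)) = -570*(-1/(10*(40 - 7*(1 + 2*(-10))/2))) = -570*(-1/(10*(40 - 7*(1 - 20)/2))) = -570*(-1/(10*(40 - 7/2*(-19)))) = -570*(-1/(10*(40 + 133/2))) = -570/((-10*213/2)) = -570/(-1065) = -570*(-1/1065) = 38/71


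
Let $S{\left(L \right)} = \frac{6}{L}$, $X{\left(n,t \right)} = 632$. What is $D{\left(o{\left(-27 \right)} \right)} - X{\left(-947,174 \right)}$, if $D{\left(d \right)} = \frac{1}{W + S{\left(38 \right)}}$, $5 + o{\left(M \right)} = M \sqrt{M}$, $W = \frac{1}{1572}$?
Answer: $- \frac{2962652}{4735} \approx -625.69$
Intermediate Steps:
$W = \frac{1}{1572} \approx 0.00063613$
$o{\left(M \right)} = -5 + M^{\frac{3}{2}}$ ($o{\left(M \right)} = -5 + M \sqrt{M} = -5 + M^{\frac{3}{2}}$)
$D{\left(d \right)} = \frac{29868}{4735}$ ($D{\left(d \right)} = \frac{1}{\frac{1}{1572} + \frac{6}{38}} = \frac{1}{\frac{1}{1572} + 6 \cdot \frac{1}{38}} = \frac{1}{\frac{1}{1572} + \frac{3}{19}} = \frac{1}{\frac{4735}{29868}} = \frac{29868}{4735}$)
$D{\left(o{\left(-27 \right)} \right)} - X{\left(-947,174 \right)} = \frac{29868}{4735} - 632 = - \frac{2962652}{4735}$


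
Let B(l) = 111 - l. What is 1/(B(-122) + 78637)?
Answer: 1/78870 ≈ 1.2679e-5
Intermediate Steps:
1/(B(-122) + 78637) = 1/((111 - 1*(-122)) + 78637) = 1/((111 + 122) + 78637) = 1/(233 + 78637) = 1/78870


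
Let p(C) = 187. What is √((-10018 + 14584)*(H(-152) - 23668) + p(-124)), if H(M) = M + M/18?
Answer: I*√979204413/3 ≈ 10431.0*I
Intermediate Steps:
H(M) = 19*M/18 (H(M) = M + M*(1/18) = M + M/18 = 19*M/18)
√((-10018 + 14584)*(H(-152) - 23668) + p(-124)) = √((-10018 + 14584)*((19/18)*(-152) - 23668) + 187) = √(4566*(-1444/9 - 23668) + 187) = √(4566*(-214456/9) + 187) = √(-326402032/3 + 187) = √(-326401471/3) = I*√979204413/3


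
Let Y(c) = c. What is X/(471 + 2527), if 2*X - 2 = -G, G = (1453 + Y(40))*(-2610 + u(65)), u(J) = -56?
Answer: 995085/1499 ≈ 663.83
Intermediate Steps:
G = -3980338 (G = (1453 + 40)*(-2610 - 56) = 1493*(-2666) = -3980338)
X = 1990170 (X = 1 + (-1*(-3980338))/2 = 1 + (½)*3980338 = 1 + 1990169 = 1990170)
X/(471 + 2527) = 1990170/(471 + 2527) = 1990170/2998 = 1990170*(1/2998) = 995085/1499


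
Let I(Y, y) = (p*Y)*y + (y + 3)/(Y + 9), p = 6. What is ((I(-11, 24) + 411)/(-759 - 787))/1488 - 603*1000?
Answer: -924780095209/1533632 ≈ -6.0300e+5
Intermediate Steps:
I(Y, y) = (3 + y)/(9 + Y) + 6*Y*y (I(Y, y) = (6*Y)*y + (y + 3)/(Y + 9) = 6*Y*y + (3 + y)/(9 + Y) = (3 + y)/(9 + Y) + 6*Y*y)
((I(-11, 24) + 411)/(-759 - 787))/1488 - 603*1000 = (((3 + 24 + 6*24*(-11)**2 + 54*(-11)*24)/(9 - 11) + 411)/(-759 - 787))/1488 - 603*1000 = (((3 + 24 + 6*24*121 - 14256)/(-2) + 411)/(-1546))*(1/1488) - 603000 = ((-(3 + 24 + 17424 - 14256)/2 + 411)*(-1/1546))*(1/1488) - 603000 = ((-1/2*3195 + 411)*(-1/1546))*(1/1488) - 603000 = ((-3195/2 + 411)*(-1/1546))*(1/1488) - 603000 = -2373/2*(-1/1546)*(1/1488) - 603000 = (2373/3092)*(1/1488) - 603000 = 791/1533632 - 603000 = -924780095209/1533632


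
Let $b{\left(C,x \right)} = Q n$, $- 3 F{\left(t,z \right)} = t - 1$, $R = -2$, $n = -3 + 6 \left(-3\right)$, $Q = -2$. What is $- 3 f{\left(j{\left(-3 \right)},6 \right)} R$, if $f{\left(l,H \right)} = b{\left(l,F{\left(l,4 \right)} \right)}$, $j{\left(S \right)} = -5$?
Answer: $252$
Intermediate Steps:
$n = -21$ ($n = -3 - 18 = -21$)
$F{\left(t,z \right)} = \frac{1}{3} - \frac{t}{3}$ ($F{\left(t,z \right)} = - \frac{t - 1}{3} = - \frac{-1 + t}{3} = \frac{1}{3} - \frac{t}{3}$)
$b{\left(C,x \right)} = 42$ ($b{\left(C,x \right)} = \left(-2\right) \left(-21\right) = 42$)
$f{\left(l,H \right)} = 42$
$- 3 f{\left(j{\left(-3 \right)},6 \right)} R = \left(-3\right) 42 \left(-2\right) = \left(-126\right) \left(-2\right) = 252$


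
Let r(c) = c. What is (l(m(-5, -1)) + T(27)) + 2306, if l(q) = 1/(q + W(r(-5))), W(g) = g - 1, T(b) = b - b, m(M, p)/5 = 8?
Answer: 78405/34 ≈ 2306.0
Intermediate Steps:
m(M, p) = 40 (m(M, p) = 5*8 = 40)
T(b) = 0
W(g) = -1 + g
l(q) = 1/(-6 + q) (l(q) = 1/(q + (-1 - 5)) = 1/(q - 6) = 1/(-6 + q))
(l(m(-5, -1)) + T(27)) + 2306 = (1/(-6 + 40) + 0) + 2306 = (1/34 + 0) + 2306 = 1/34 + 2306 = 78405/34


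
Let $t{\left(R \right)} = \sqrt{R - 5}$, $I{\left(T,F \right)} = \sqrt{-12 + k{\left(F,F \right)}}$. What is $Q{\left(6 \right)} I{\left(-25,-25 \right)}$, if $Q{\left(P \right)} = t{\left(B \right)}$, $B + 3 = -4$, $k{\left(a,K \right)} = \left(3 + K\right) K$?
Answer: $2 i \sqrt{1614} \approx 80.349 i$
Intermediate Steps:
$k{\left(a,K \right)} = K \left(3 + K\right)$
$B = -7$ ($B = -3 - 4 = -7$)
$I{\left(T,F \right)} = \sqrt{-12 + F \left(3 + F\right)}$
$t{\left(R \right)} = \sqrt{-5 + R}$
$Q{\left(P \right)} = 2 i \sqrt{3}$ ($Q{\left(P \right)} = \sqrt{-5 - 7} = \sqrt{-12} = 2 i \sqrt{3}$)
$Q{\left(6 \right)} I{\left(-25,-25 \right)} = 2 i \sqrt{3} \sqrt{-12 - 25 \left(3 - 25\right)} = 2 i \sqrt{3} \sqrt{-12 - -550} = 2 i \sqrt{3} \sqrt{-12 + 550} = 2 i \sqrt{3} \sqrt{538} = 2 i \sqrt{1614}$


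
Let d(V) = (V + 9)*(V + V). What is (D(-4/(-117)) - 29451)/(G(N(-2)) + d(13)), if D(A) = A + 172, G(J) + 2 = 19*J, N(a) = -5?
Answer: -3425639/55575 ≈ -61.640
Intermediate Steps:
G(J) = -2 + 19*J
D(A) = 172 + A
d(V) = 2*V*(9 + V) (d(V) = (9 + V)*(2*V) = 2*V*(9 + V))
(D(-4/(-117)) - 29451)/(G(N(-2)) + d(13)) = ((172 - 4/(-117)) - 29451)/((-2 + 19*(-5)) + 2*13*(9 + 13)) = ((172 - 4*(-1/117)) - 29451)/((-2 - 95) + 2*13*22) = ((172 + 4/117) - 29451)/(-97 + 572) = (20128/117 - 29451)/475 = -3425639/117*1/475 = -3425639/55575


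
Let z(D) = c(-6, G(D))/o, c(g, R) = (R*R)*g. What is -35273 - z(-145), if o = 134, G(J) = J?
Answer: -2300216/67 ≈ -34332.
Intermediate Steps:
c(g, R) = g*R² (c(g, R) = R²*g = g*R²)
z(D) = -3*D²/67 (z(D) = -6*D²/134 = -6*D²*(1/134) = -3*D²/67)
-35273 - z(-145) = -35273 - (-3)*(-145)²/67 = -35273 - (-3)*21025/67 = -35273 - 1*(-63075/67) = -35273 + 63075/67 = -2300216/67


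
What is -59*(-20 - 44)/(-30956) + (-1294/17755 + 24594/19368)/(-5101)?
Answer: -276513385738067/2262530137736460 ≈ -0.12221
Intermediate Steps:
-59*(-20 - 44)/(-30956) + (-1294/17755 + 24594/19368)/(-5101) = -59*(-64)*(-1/30956) + (-1294*1/17755 + 24594*(1/19368))*(-1/5101) = 3776*(-1/30956) + (-1294/17755 + 4099/3228)*(-1/5101) = -944/7739 + (68600713/57313140)*(-1/5101) = -944/7739 - 68600713/292354327140 = -276513385738067/2262530137736460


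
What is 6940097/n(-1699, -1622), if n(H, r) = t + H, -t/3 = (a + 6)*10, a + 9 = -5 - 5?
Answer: -408241/77 ≈ -5301.8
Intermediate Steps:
a = -19 (a = -9 + (-5 - 5) = -9 - 10 = -19)
t = 390 (t = -3*(-19 + 6)*10 = -(-39)*10 = -3*(-130) = 390)
n(H, r) = 390 + H
6940097/n(-1699, -1622) = 6940097/(390 - 1699) = 6940097/(-1309) = 6940097*(-1/1309) = -408241/77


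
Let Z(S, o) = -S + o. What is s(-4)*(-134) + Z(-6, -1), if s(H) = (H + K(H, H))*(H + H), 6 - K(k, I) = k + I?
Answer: 10725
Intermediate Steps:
K(k, I) = 6 - I - k (K(k, I) = 6 - (k + I) = 6 - (I + k) = 6 + (-I - k) = 6 - I - k)
s(H) = 2*H*(6 - H) (s(H) = (H + (6 - H - H))*(H + H) = (H + (6 - 2*H))*(2*H) = (6 - H)*(2*H) = 2*H*(6 - H))
Z(S, o) = o - S
s(-4)*(-134) + Z(-6, -1) = (2*(-4)*(6 - 1*(-4)))*(-134) + (-1 - 1*(-6)) = (2*(-4)*(6 + 4))*(-134) + (-1 + 6) = (2*(-4)*10)*(-134) + 5 = -80*(-134) + 5 = 10720 + 5 = 10725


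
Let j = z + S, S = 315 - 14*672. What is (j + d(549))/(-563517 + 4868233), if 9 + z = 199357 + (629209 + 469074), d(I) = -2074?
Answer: 321616/1076179 ≈ 0.29885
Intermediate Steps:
S = -9093 (S = 315 - 9408 = -9093)
z = 1297631 (z = -9 + (199357 + (629209 + 469074)) = -9 + (199357 + 1098283) = -9 + 1297640 = 1297631)
j = 1288538 (j = 1297631 - 9093 = 1288538)
(j + d(549))/(-563517 + 4868233) = (1288538 - 2074)/(-563517 + 4868233) = 1286464/4304716 = 1286464*(1/4304716) = 321616/1076179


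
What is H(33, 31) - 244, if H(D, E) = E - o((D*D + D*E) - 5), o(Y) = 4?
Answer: -217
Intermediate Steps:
H(D, E) = -4 + E (H(D, E) = E - 1*4 = E - 4 = -4 + E)
H(33, 31) - 244 = (-4 + 31) - 244 = 27 - 244 = -217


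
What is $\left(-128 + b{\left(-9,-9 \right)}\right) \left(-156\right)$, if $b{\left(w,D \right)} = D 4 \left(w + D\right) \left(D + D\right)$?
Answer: $1839552$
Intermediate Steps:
$b{\left(w,D \right)} = 8 D^{2} \left(D + w\right)$ ($b{\left(w,D \right)} = 4 D \left(D + w\right) 2 D = 4 D 2 D \left(D + w\right) = 8 D^{2} \left(D + w\right)$)
$\left(-128 + b{\left(-9,-9 \right)}\right) \left(-156\right) = \left(-128 + 8 \left(-9\right)^{2} \left(-9 - 9\right)\right) \left(-156\right) = \left(-128 + 8 \cdot 81 \left(-18\right)\right) \left(-156\right) = \left(-128 - 11664\right) \left(-156\right) = \left(-11792\right) \left(-156\right) = 1839552$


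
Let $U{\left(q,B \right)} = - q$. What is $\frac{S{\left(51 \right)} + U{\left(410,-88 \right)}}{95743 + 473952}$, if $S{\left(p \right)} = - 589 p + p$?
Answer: $- \frac{30398}{569695} \approx -0.053358$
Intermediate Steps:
$S{\left(p \right)} = - 588 p$
$\frac{S{\left(51 \right)} + U{\left(410,-88 \right)}}{95743 + 473952} = \frac{\left(-588\right) 51 - 410}{95743 + 473952} = \frac{-29988 - 410}{569695} = \left(-30398\right) \frac{1}{569695} = - \frac{30398}{569695}$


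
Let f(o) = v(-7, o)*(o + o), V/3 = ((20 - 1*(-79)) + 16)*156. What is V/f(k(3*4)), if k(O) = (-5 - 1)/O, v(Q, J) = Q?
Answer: 53820/7 ≈ 7688.6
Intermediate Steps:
k(O) = -6/O
V = 53820 (V = 3*(((20 - 1*(-79)) + 16)*156) = 3*(((20 + 79) + 16)*156) = 3*((99 + 16)*156) = 3*(115*156) = 3*17940 = 53820)
f(o) = -14*o (f(o) = -7*(o + o) = -14*o)
V/f(k(3*4)) = 53820/((-(-84)/(3*4))) = 53820/((-(-84)/12)) = 53820/((-14*(-½))) = 53820/7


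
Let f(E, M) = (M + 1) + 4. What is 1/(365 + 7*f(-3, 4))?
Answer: 1/428 ≈ 0.0023364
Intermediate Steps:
f(E, M) = 5 + M (f(E, M) = (1 + M) + 4 = 5 + M)
1/(365 + 7*f(-3, 4)) = 1/(365 + 7*(5 + 4)) = 1/(365 + 7*9) = 1/(365 + 63) = 1/428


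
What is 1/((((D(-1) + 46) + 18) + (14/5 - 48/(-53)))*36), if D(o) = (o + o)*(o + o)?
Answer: 265/684072 ≈ 0.00038739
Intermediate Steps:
D(o) = 4*o**2 (D(o) = (2*o)*(2*o) = 4*o**2)
1/((((D(-1) + 46) + 18) + (14/5 - 48/(-53)))*36) = 1/((((4*(-1)**2 + 46) + 18) + (14/5 - 48/(-53)))*36) = 1/((((4*1 + 46) + 18) + (14*(1/5) - 48*(-1/53)))*36) = 1/((((4 + 46) + 18) + (14/5 + 48/53))*36) = 1/(((50 + 18) + 982/265)*36) = 1/((68 + 982/265)*36) = 1/((19002/265)*36) = 1/(684072/265) = 265/684072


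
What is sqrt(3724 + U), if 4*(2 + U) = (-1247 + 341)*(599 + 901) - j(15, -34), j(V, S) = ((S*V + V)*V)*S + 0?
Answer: I*sqrt(1596562)/2 ≈ 631.78*I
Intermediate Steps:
j(V, S) = S*V*(V + S*V) (j(V, S) = ((V + S*V)*V)*S + 0 = (V*(V + S*V))*S + 0 = S*V*(V + S*V) + 0 = S*V*(V + S*V))
U = -805729/2 (U = -2 + ((-1247 + 341)*(599 + 901) - (-34)*15**2*(1 - 34))/4 = -2 + (-906*1500 - (-34)*225*(-33))/4 = -2 + (-1359000 - 1*252450)/4 = -2 + (-1359000 - 252450)/4 = -2 + (1/4)*(-1611450) = -2 - 805725/2 = -805729/2 ≈ -4.0286e+5)
sqrt(3724 + U) = sqrt(3724 - 805729/2) = sqrt(-798281/2) = I*sqrt(1596562)/2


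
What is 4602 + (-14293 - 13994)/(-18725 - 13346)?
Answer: 147619029/32071 ≈ 4602.9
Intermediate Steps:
4602 + (-14293 - 13994)/(-18725 - 13346) = 4602 - 28287/(-32071) = 4602 - 28287*(-1/32071) = 4602 + 28287/32071 = 147619029/32071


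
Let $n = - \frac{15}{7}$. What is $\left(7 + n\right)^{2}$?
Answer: $\frac{1156}{49} \approx 23.592$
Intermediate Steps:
$n = - \frac{15}{7}$ ($n = \left(-15\right) \frac{1}{7} = - \frac{15}{7} \approx -2.1429$)
$\left(7 + n\right)^{2} = \left(7 - \frac{15}{7}\right)^{2} = \left(\frac{34}{7}\right)^{2} = \frac{1156}{49}$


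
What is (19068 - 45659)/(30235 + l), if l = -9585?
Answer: -26591/20650 ≈ -1.2877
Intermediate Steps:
(19068 - 45659)/(30235 + l) = (19068 - 45659)/(30235 - 9585) = -26591/20650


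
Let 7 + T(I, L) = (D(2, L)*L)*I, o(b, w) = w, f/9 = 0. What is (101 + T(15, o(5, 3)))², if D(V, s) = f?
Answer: 8836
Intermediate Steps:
f = 0 (f = 9*0 = 0)
D(V, s) = 0
T(I, L) = -7 (T(I, L) = -7 + (0*L)*I = -7 + 0*I = -7 + 0 = -7)
(101 + T(15, o(5, 3)))² = (101 - 7)² = 94² = 8836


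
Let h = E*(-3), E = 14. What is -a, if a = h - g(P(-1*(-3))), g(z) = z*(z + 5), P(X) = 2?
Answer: 56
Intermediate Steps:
g(z) = z*(5 + z)
h = -42 (h = 14*(-3) = -42)
a = -56 (a = -42 - 2*(5 + 2) = -42 - 2*7 = -42 - 1*14 = -42 - 14 = -56)
-a = -1*(-56) = 56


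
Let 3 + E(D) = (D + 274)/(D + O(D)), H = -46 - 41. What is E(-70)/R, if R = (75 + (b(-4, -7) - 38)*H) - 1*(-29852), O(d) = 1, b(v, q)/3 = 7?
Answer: -137/722338 ≈ -0.00018966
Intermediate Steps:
H = -87
b(v, q) = 21 (b(v, q) = 3*7 = 21)
E(D) = -3 + (274 + D)/(1 + D) (E(D) = -3 + (D + 274)/(D + 1) = -3 + (274 + D)/(1 + D))
R = 31406 (R = (75 + (21 - 38)*(-87)) - 1*(-29852) = (75 - 17*(-87)) + 29852 = (75 + 1479) + 29852 = 1554 + 29852 = 31406)
E(-70)/R = ((271 - 2*(-70))/(1 - 70))/31406 = ((271 + 140)/(-69))*(1/31406) = -1/69*411*(1/31406) = -137/23*1/31406 = -137/722338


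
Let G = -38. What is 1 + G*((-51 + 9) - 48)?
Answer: 3421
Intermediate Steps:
1 + G*((-51 + 9) - 48) = 1 - 38*((-51 + 9) - 48) = 1 - 38*(-42 - 48) = 1 - 38*(-90) = 1 + 3420 = 3421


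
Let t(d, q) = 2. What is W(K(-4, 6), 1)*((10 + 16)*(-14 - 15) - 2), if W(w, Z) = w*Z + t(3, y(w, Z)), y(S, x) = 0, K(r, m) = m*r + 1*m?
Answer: 12096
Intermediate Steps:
K(r, m) = m + m*r (K(r, m) = m*r + m = m + m*r)
W(w, Z) = 2 + Z*w (W(w, Z) = w*Z + 2 = Z*w + 2 = 2 + Z*w)
W(K(-4, 6), 1)*((10 + 16)*(-14 - 15) - 2) = (2 + 1*(6*(1 - 4)))*((10 + 16)*(-14 - 15) - 2) = (2 + 1*(6*(-3)))*(26*(-29) - 2) = (2 + 1*(-18))*(-754 - 2) = (2 - 18)*(-756) = -16*(-756) = 12096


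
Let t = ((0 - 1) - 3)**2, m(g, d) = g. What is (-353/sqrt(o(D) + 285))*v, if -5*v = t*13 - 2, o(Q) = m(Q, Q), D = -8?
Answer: 72718*sqrt(277)/1385 ≈ 873.84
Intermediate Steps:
o(Q) = Q
t = 16 (t = (-1 - 3)**2 = (-4)**2 = 16)
v = -206/5 (v = -(16*13 - 2)/5 = -(208 - 2)/5 = -1/5*206 = -206/5 ≈ -41.200)
(-353/sqrt(o(D) + 285))*v = -353/sqrt(-8 + 285)*(-206/5) = -353*sqrt(277)/277*(-206/5) = 72718*sqrt(277)/1385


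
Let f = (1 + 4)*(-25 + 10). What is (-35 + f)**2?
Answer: 12100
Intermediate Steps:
f = -75 (f = 5*(-15) = -75)
(-35 + f)**2 = (-35 - 75)**2 = (-110)**2 = 12100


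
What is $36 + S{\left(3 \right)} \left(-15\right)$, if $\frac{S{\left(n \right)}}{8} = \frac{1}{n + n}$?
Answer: $16$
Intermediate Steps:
$S{\left(n \right)} = \frac{4}{n}$ ($S{\left(n \right)} = \frac{8}{n + n} = \frac{8}{2 n} = 8 \frac{1}{2 n} = \frac{4}{n}$)
$36 + S{\left(3 \right)} \left(-15\right) = 36 + \frac{4}{3} \left(-15\right) = 36 - 20 = 16$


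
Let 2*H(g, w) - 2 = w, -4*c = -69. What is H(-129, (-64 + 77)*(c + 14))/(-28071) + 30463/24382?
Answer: 3400599589/2737708488 ≈ 1.2421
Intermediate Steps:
c = 69/4 (c = -1/4*(-69) = 69/4 ≈ 17.250)
H(g, w) = 1 + w/2
H(-129, (-64 + 77)*(c + 14))/(-28071) + 30463/24382 = (1 + ((-64 + 77)*(69/4 + 14))/2)/(-28071) + 30463/24382 = (1 + (13*(125/4))/2)*(-1/28071) + 30463*(1/24382) = (1 + (1/2)*(1625/4))*(-1/28071) + 30463/24382 = (1 + 1625/8)*(-1/28071) + 30463/24382 = (1633/8)*(-1/28071) + 30463/24382 = -1633/224568 + 30463/24382 = 3400599589/2737708488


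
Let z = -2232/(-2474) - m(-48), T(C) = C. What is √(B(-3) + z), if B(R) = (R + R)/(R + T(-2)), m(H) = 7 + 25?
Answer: I*√1143717830/6185 ≈ 5.4679*I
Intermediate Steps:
m(H) = 32
B(R) = 2*R/(-2 + R) (B(R) = (R + R)/(R - 2) = (2*R)/(-2 + R) = 2*R/(-2 + R))
z = -38468/1237 (z = -2232/(-2474) - 1*32 = -2232*(-1/2474) - 32 = 1116/1237 - 32 = -38468/1237 ≈ -31.098)
√(B(-3) + z) = √(2*(-3)/(-2 - 3) - 38468/1237) = √(2*(-3)/(-5) - 38468/1237) = √(2*(-3)*(-⅕) - 38468/1237) = √(6/5 - 38468/1237) = √(-184918/6185) = I*√1143717830/6185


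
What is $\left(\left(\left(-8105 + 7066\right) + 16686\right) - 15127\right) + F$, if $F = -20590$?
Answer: $-20070$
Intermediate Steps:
$\left(\left(\left(-8105 + 7066\right) + 16686\right) - 15127\right) + F = \left(\left(\left(-8105 + 7066\right) + 16686\right) - 15127\right) - 20590 = \left(\left(-1039 + 16686\right) - 15127\right) - 20590 = \left(15647 - 15127\right) - 20590 = 520 - 20590 = -20070$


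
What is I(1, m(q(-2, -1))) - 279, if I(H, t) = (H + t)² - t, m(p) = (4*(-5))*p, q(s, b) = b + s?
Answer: 3382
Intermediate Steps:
m(p) = -20*p
I(1, m(q(-2, -1))) - 279 = ((1 - 20*(-1 - 2))² - (-20)*(-1 - 2)) - 279 = ((1 - 20*(-3))² - (-20)*(-3)) - 279 = ((1 + 60)² - 1*60) - 279 = (61² - 60) - 279 = (3721 - 60) - 279 = 3661 - 279 = 3382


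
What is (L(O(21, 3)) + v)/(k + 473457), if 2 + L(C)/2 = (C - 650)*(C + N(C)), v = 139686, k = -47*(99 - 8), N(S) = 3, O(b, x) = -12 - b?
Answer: 90331/234590 ≈ 0.38506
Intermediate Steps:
k = -4277 (k = -47*91 = -4277)
L(C) = -4 + 2*(-650 + C)*(3 + C) (L(C) = -4 + 2*((C - 650)*(C + 3)) = -4 + 2*((-650 + C)*(3 + C)) = -4 + 2*(-650 + C)*(3 + C))
(L(O(21, 3)) + v)/(k + 473457) = ((-3904 - 1294*(-12 - 1*21) + 2*(-12 - 1*21)²) + 139686)/(-4277 + 473457) = ((-3904 - 1294*(-12 - 21) + 2*(-12 - 21)²) + 139686)/469180 = ((-3904 - 1294*(-33) + 2*(-33)²) + 139686)*(1/469180) = ((-3904 + 42702 + 2*1089) + 139686)*(1/469180) = ((-3904 + 42702 + 2178) + 139686)*(1/469180) = (40976 + 139686)*(1/469180) = 180662*(1/469180) = 90331/234590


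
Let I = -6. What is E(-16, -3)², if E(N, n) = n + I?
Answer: 81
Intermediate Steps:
E(N, n) = -6 + n (E(N, n) = n - 6 = -6 + n)
E(-16, -3)² = (-6 - 3)² = (-9)² = 81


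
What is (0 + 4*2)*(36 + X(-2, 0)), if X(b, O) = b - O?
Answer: 272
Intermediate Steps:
(0 + 4*2)*(36 + X(-2, 0)) = (0 + 4*2)*(36 + (-2 - 1*0)) = (0 + 8)*(36 + (-2 + 0)) = 8*(36 - 2) = 8*34 = 272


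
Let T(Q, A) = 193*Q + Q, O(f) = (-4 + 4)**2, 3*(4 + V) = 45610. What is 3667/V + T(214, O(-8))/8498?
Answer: 141895219/27677986 ≈ 5.1266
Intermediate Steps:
V = 45598/3 (V = -4 + (1/3)*45610 = -4 + 45610/3 = 45598/3 ≈ 15199.)
O(f) = 0 (O(f) = 0**2 = 0)
T(Q, A) = 194*Q
3667/V + T(214, O(-8))/8498 = 3667/(45598/3) + (194*214)/8498 = 3667*(3/45598) + 41516*(1/8498) = 11001/45598 + 20758/4249 = 141895219/27677986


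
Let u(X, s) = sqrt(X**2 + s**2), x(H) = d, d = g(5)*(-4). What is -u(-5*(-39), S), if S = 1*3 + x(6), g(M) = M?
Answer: -sqrt(38314) ≈ -195.74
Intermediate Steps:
d = -20 (d = 5*(-4) = -20)
x(H) = -20
S = -17 (S = 1*3 - 20 = 3 - 20 = -17)
-u(-5*(-39), S) = -sqrt((-5*(-39))**2 + (-17)**2) = -sqrt(195**2 + 289) = -sqrt(38025 + 289) = -sqrt(38314)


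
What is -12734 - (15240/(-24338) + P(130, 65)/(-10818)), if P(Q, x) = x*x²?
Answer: -1672933432843/131644242 ≈ -12708.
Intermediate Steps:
P(Q, x) = x³
-12734 - (15240/(-24338) + P(130, 65)/(-10818)) = -12734 - (15240/(-24338) + 65³/(-10818)) = -12734 - (15240*(-1/24338) + 274625*(-1/10818)) = -12734 - (-7620/12169 - 274625/10818) = -12734 - 1*(-3424344785/131644242) = -12734 + 3424344785/131644242 = -1672933432843/131644242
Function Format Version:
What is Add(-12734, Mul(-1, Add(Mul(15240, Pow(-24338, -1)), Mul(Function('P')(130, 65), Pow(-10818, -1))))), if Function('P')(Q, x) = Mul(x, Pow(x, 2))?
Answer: Rational(-1672933432843, 131644242) ≈ -12708.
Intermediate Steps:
Function('P')(Q, x) = Pow(x, 3)
Add(-12734, Mul(-1, Add(Mul(15240, Pow(-24338, -1)), Mul(Function('P')(130, 65), Pow(-10818, -1))))) = Add(-12734, Mul(-1, Add(Mul(15240, Pow(-24338, -1)), Mul(Pow(65, 3), Pow(-10818, -1))))) = Add(-12734, Mul(-1, Add(Mul(15240, Rational(-1, 24338)), Mul(274625, Rational(-1, 10818))))) = Add(-12734, Mul(-1, Add(Rational(-7620, 12169), Rational(-274625, 10818)))) = Add(-12734, Mul(-1, Rational(-3424344785, 131644242))) = Add(-12734, Rational(3424344785, 131644242)) = Rational(-1672933432843, 131644242)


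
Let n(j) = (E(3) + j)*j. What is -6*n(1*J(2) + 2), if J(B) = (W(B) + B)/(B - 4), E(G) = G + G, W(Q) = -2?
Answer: -96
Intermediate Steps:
E(G) = 2*G
J(B) = (-2 + B)/(-4 + B) (J(B) = (-2 + B)/(B - 4) = (-2 + B)/(-4 + B))
n(j) = j*(6 + j) (n(j) = (2*3 + j)*j = (6 + j)*j = j*(6 + j))
-6*n(1*J(2) + 2) = -6*(1*((-2 + 2)/(-4 + 2)) + 2)*(6 + (1*((-2 + 2)/(-4 + 2)) + 2)) = -6*(1*(0/(-2)) + 2)*(6 + (1*(0/(-2)) + 2)) = -6*(1*(-½*0) + 2)*(6 + (1*(-½*0) + 2)) = -6*(1*0 + 2)*(6 + (1*0 + 2)) = -6*(0 + 2)*(6 + (0 + 2)) = -12*(6 + 2) = -12*8 = -6*16 = -96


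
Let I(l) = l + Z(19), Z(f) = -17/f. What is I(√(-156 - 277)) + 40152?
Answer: 762871/19 + I*√433 ≈ 40151.0 + 20.809*I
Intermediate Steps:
I(l) = -17/19 + l (I(l) = l - 17/19 = -17/19 + l)
I(√(-156 - 277)) + 40152 = (-17/19 + √(-156 - 277)) + 40152 = (-17/19 + √(-433)) + 40152 = (-17/19 + I*√433) + 40152 = 762871/19 + I*√433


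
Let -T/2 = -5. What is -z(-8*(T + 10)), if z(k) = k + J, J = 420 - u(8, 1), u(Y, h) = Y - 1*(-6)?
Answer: -246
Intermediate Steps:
T = 10 (T = -2*(-5) = 10)
u(Y, h) = 6 + Y (u(Y, h) = Y + 6 = 6 + Y)
J = 406 (J = 420 - (6 + 8) = 420 - 1*14 = 420 - 14 = 406)
z(k) = 406 + k (z(k) = k + 406 = 406 + k)
-z(-8*(T + 10)) = -(406 - 8*(10 + 10)) = -(406 - 8*20) = -(406 - 160) = -1*246 = -246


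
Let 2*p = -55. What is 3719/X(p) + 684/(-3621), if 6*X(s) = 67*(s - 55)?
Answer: -18795512/4447795 ≈ -4.2258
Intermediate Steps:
p = -55/2 (p = (½)*(-55) = -55/2 ≈ -27.500)
X(s) = -3685/6 + 67*s/6 (X(s) = (67*(s - 55))/6 = (67*(-55 + s))/6 = (-3685 + 67*s)/6 = -3685/6 + 67*s/6)
3719/X(p) + 684/(-3621) = 3719/(-3685/6 + (67/6)*(-55/2)) + 684/(-3621) = 3719/(-3685/6 - 3685/12) + 684*(-1/3621) = 3719/(-3685/4) - 228/1207 = 3719*(-4/3685) - 228/1207 = -14876/3685 - 228/1207 = -18795512/4447795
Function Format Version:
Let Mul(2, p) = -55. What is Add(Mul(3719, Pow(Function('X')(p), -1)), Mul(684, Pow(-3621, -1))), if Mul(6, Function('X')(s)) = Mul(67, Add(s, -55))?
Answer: Rational(-18795512, 4447795) ≈ -4.2258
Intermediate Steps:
p = Rational(-55, 2) (p = Mul(Rational(1, 2), -55) = Rational(-55, 2) ≈ -27.500)
Function('X')(s) = Add(Rational(-3685, 6), Mul(Rational(67, 6), s)) (Function('X')(s) = Mul(Rational(1, 6), Mul(67, Add(s, -55))) = Mul(Rational(1, 6), Mul(67, Add(-55, s))) = Mul(Rational(1, 6), Add(-3685, Mul(67, s))) = Add(Rational(-3685, 6), Mul(Rational(67, 6), s)))
Add(Mul(3719, Pow(Function('X')(p), -1)), Mul(684, Pow(-3621, -1))) = Add(Mul(3719, Pow(Add(Rational(-3685, 6), Mul(Rational(67, 6), Rational(-55, 2))), -1)), Mul(684, Pow(-3621, -1))) = Add(Mul(3719, Pow(Add(Rational(-3685, 6), Rational(-3685, 12)), -1)), Mul(684, Rational(-1, 3621))) = Add(Mul(3719, Pow(Rational(-3685, 4), -1)), Rational(-228, 1207)) = Add(Mul(3719, Rational(-4, 3685)), Rational(-228, 1207)) = Add(Rational(-14876, 3685), Rational(-228, 1207)) = Rational(-18795512, 4447795)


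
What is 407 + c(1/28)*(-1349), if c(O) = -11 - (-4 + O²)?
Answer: 7723749/784 ≈ 9851.7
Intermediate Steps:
c(O) = -7 - O² (c(O) = -11 + (4 - O²) = -7 - O²)
407 + c(1/28)*(-1349) = 407 + (-7 - (1/28)²)*(-1349) = 407 + (-7 - 1*1/784)*(-1349) = 407 + (-7 - 1/784)*(-1349) = 407 - 5489/784*(-1349) = 407 + 7404661/784 = 7723749/784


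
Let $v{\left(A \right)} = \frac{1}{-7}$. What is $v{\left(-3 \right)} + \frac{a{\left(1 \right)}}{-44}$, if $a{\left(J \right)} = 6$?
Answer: $- \frac{43}{154} \approx -0.27922$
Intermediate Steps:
$v{\left(A \right)} = - \frac{1}{7}$
$v{\left(-3 \right)} + \frac{a{\left(1 \right)}}{-44} = - \frac{1}{7} + \frac{1}{-44} \cdot 6 = - \frac{1}{7} - \frac{3}{22} = - \frac{43}{154}$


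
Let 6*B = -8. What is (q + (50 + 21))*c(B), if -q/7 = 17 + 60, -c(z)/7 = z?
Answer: -4368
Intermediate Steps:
B = -4/3 (B = (1/6)*(-8) = -4/3 ≈ -1.3333)
c(z) = -7*z
q = -539 (q = -7*(17 + 60) = -7*77 = -539)
(q + (50 + 21))*c(B) = (-539 + (50 + 21))*(-7*(-4/3)) = (-539 + 71)*(28/3) = -468*28/3 = -4368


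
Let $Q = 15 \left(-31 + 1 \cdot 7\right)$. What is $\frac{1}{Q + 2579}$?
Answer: $\frac{1}{2219} \approx 0.00045065$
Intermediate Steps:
$Q = -360$ ($Q = 15 \left(-31 + 7\right) = 15 \left(-24\right) = -360$)
$\frac{1}{Q + 2579} = \frac{1}{-360 + 2579} = \frac{1}{2219}$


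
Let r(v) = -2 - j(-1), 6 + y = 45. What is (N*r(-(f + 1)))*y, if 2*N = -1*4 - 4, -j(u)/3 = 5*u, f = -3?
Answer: 2652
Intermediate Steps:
y = 39 (y = -6 + 45 = 39)
j(u) = -15*u
N = -4 (N = (-1*4 - 4)/2 = (-4 - 4)/2 = (½)*(-8) = -4)
r(v) = -17 (r(v) = -2 - (-15)*(-1) = -2 - 1*15 = -2 - 15 = -17)
(N*r(-(f + 1)))*y = -4*(-17)*39 = 68*39 = 2652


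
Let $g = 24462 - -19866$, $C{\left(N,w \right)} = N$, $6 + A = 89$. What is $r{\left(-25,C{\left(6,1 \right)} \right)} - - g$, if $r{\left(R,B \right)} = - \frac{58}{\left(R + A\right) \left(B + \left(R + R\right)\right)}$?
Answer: $\frac{1950433}{44} \approx 44328.0$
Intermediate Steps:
$A = 83$ ($A = -6 + 89 = 83$)
$r{\left(R,B \right)} = - \frac{58}{\left(83 + R\right) \left(B + 2 R\right)}$ ($r{\left(R,B \right)} = - \frac{58}{\left(R + 83\right) \left(B + \left(R + R\right)\right)} = - \frac{58}{\left(83 + R\right) \left(B + 2 R\right)}$)
$g = 44328$ ($g = 24462 + 19866 = 44328$)
$r{\left(-25,C{\left(6,1 \right)} \right)} - - g = - \frac{58}{2 \left(-25\right)^{2} + 83 \cdot 6 + 166 \left(-25\right) + 6 \left(-25\right)} - \left(-1\right) 44328 = - \frac{58}{2 \cdot 625 + 498 - 4150 - 150} - -44328 = - \frac{58}{1250 + 498 - 4150 - 150} + 44328 = - \frac{58}{-2552} + 44328 = \left(-58\right) \left(- \frac{1}{2552}\right) + 44328 = \frac{1}{44} + 44328 = \frac{1950433}{44}$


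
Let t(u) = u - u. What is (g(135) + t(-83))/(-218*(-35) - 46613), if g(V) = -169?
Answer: 169/38983 ≈ 0.0043352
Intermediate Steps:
t(u) = 0
(g(135) + t(-83))/(-218*(-35) - 46613) = (-169 + 0)/(-218*(-35) - 46613) = -169/(7630 - 46613) = -169/(-38983) = -169*(-1/38983) = 169/38983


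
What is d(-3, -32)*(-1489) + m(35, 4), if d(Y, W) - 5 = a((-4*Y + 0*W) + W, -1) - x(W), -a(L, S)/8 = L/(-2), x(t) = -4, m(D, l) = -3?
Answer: 105716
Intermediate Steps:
a(L, S) = 4*L (a(L, S) = -8*L/(-2) = -8*L*(-1)/2 = -(-4)*L = 4*L)
d(Y, W) = 9 - 16*Y + 4*W (d(Y, W) = 5 + (4*((-4*Y + 0*W) + W) - 1*(-4)) = 5 + (4*((-4*Y + 0) + W) + 4) = 5 + (4*(-4*Y + W) + 4) = 5 + (4*(W - 4*Y) + 4) = 5 + ((-16*Y + 4*W) + 4) = 5 + (4 - 16*Y + 4*W) = 9 - 16*Y + 4*W)
d(-3, -32)*(-1489) + m(35, 4) = (9 - 16*(-3) + 4*(-32))*(-1489) - 3 = (9 + 48 - 128)*(-1489) - 3 = -71*(-1489) - 3 = 105719 - 3 = 105716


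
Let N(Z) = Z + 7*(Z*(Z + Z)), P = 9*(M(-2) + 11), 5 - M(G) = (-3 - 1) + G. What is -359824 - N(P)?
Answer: -908878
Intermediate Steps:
M(G) = 9 - G (M(G) = 5 - ((-3 - 1) + G) = 5 - (-4 + G) = 5 + (4 - G) = 9 - G)
P = 198 (P = 9*((9 - 1*(-2)) + 11) = 9*((9 + 2) + 11) = 9*(11 + 11) = 9*22 = 198)
N(Z) = Z + 14*Z² (N(Z) = Z + 7*(Z*(2*Z)) = Z + 7*(2*Z²) = Z + 14*Z²)
-359824 - N(P) = -359824 - 198*(1 + 14*198) = -359824 - 198*(1 + 2772) = -359824 - 198*2773 = -359824 - 1*549054 = -359824 - 549054 = -908878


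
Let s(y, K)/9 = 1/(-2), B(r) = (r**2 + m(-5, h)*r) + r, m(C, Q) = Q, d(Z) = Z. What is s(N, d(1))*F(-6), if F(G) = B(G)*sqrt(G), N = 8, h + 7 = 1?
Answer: -297*I*sqrt(6) ≈ -727.5*I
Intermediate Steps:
h = -6 (h = -7 + 1 = -6)
B(r) = r**2 - 5*r (B(r) = (r**2 - 6*r) + r = r**2 - 5*r)
s(y, K) = -9/2 (s(y, K) = 9/(-2) = 9*(-1/2) = -9/2)
F(G) = G**(3/2)*(-5 + G) (F(G) = (G*(-5 + G))*sqrt(G) = G**(3/2)*(-5 + G))
s(N, d(1))*F(-6) = -9*(-6)**(3/2)*(-5 - 6)/2 = -9*(-6*I*sqrt(6))*(-11)/2 = -297*I*sqrt(6)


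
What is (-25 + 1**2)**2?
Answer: 576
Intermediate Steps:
(-25 + 1**2)**2 = (-25 + 1)**2 = (-24)**2 = 576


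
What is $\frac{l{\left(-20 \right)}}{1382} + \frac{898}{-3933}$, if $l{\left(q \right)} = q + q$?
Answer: $- \frac{699178}{2717703} \approx -0.25727$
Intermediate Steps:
$l{\left(q \right)} = 2 q$
$\frac{l{\left(-20 \right)}}{1382} + \frac{898}{-3933} = \frac{2 \left(-20\right)}{1382} + \frac{898}{-3933} = \left(-40\right) \frac{1}{1382} + 898 \left(- \frac{1}{3933}\right) = - \frac{20}{691} - \frac{898}{3933} = - \frac{699178}{2717703}$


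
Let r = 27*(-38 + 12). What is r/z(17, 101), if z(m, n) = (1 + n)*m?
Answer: -117/289 ≈ -0.40484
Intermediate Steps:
z(m, n) = m*(1 + n)
r = -702 (r = 27*(-26) = -702)
r/z(17, 101) = -702*1/(17*(1 + 101)) = -702/(17*102) = -702/1734 = -702*1/1734 = -117/289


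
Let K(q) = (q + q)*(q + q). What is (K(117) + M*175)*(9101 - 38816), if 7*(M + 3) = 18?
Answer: -1624845915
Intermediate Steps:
M = -3/7 (M = -3 + (⅐)*18 = -3 + 18/7 = -3/7 ≈ -0.42857)
K(q) = 4*q² (K(q) = (2*q)*(2*q) = 4*q²)
(K(117) + M*175)*(9101 - 38816) = (4*117² - 3/7*175)*(9101 - 38816) = (4*13689 - 75)*(-29715) = (54756 - 75)*(-29715) = 54681*(-29715) = -1624845915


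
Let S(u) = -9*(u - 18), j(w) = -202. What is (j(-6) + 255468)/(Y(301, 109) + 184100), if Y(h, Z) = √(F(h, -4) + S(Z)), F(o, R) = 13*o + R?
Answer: 4699447060/3389280691 - 127633*√3090/16946403455 ≈ 1.3861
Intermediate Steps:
F(o, R) = R + 13*o
S(u) = 162 - 9*u (S(u) = -9*(-18 + u) = 162 - 9*u)
Y(h, Z) = √(158 - 9*Z + 13*h) (Y(h, Z) = √((-4 + 13*h) + (162 - 9*Z)) = √(158 - 9*Z + 13*h))
(j(-6) + 255468)/(Y(301, 109) + 184100) = (-202 + 255468)/(√(158 - 9*109 + 13*301) + 184100) = 255266/(√(158 - 981 + 3913) + 184100) = 255266/(√3090 + 184100) = 255266/(184100 + √3090)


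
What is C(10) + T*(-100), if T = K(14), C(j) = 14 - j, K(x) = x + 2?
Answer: -1596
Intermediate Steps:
K(x) = 2 + x
T = 16 (T = 2 + 14 = 16)
C(10) + T*(-100) = (14 - 1*10) + 16*(-100) = (14 - 10) - 1600 = 4 - 1600 = -1596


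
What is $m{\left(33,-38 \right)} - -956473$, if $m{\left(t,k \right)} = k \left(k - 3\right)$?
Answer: $958031$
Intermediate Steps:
$m{\left(t,k \right)} = k \left(-3 + k\right)$
$m{\left(33,-38 \right)} - -956473 = - 38 \left(-3 - 38\right) - -956473 = \left(-38\right) \left(-41\right) + 956473 = 1558 + 956473 = 958031$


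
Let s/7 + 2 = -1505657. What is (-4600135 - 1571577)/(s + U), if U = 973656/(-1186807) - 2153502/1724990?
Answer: 3158728808718091040/5394254584572557411 ≈ 0.58557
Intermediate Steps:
s = -10539613 (s = -14 + 7*(-1505657) = -14 - 10539599 = -10539613)
U = -2117669055777/1023615103465 (U = 973656*(-1/1186807) - 2153502*1/1724990 = -973656/1186807 - 1076751/862495 = -2117669055777/1023615103465 ≈ -2.0688)
(-4600135 - 1571577)/(s + U) = (-4600135 - 1571577)/(-10539613 - 2117669055777/1023615103465) = -6171712/(-10788509169145114822/1023615103465) = -6171712*(-1023615103465/10788509169145114822) = 3158728808718091040/5394254584572557411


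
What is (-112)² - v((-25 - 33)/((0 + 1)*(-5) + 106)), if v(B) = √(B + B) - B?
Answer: 1266886/101 - 2*I*√2929/101 ≈ 12543.0 - 1.0717*I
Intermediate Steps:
v(B) = -B + √2*√B (v(B) = √(2*B) - B = √2*√B - B = -B + √2*√B)
(-112)² - v((-25 - 33)/((0 + 1)*(-5) + 106)) = (-112)² - (-(-25 - 33)/((0 + 1)*(-5) + 106) + √2*√((-25 - 33)/((0 + 1)*(-5) + 106))) = 12544 - (-(-58)/(1*(-5) + 106) + √2*√(-58/(1*(-5) + 106))) = 12544 - (-(-58)/(-5 + 106) + √2*√(-58/(-5 + 106))) = 12544 - (-(-58)/101 + √2*√(-58/101)) = 12544 - (-(-58)/101 + √2*√(-58*1/101)) = 12544 - (-1*(-58/101) + √2*√(-58/101)) = 12544 - (58/101 + √2*(I*√5858/101)) = 12544 - (58/101 + 2*I*√2929/101) = 12544 + (-58/101 - 2*I*√2929/101) = 1266886/101 - 2*I*√2929/101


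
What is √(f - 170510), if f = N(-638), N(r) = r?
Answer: 2*I*√42787 ≈ 413.7*I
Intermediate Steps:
f = -638
√(f - 170510) = √(-638 - 170510) = √(-171148) = 2*I*√42787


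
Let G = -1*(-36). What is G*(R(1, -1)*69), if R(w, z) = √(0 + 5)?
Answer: 2484*√5 ≈ 5554.4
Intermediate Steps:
R(w, z) = √5
G = 36
G*(R(1, -1)*69) = 36*(√5*69) = 36*(69*√5) = 2484*√5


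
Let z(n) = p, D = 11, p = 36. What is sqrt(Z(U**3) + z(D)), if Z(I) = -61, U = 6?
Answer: 5*I ≈ 5.0*I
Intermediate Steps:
z(n) = 36
sqrt(Z(U**3) + z(D)) = sqrt(-61 + 36) = sqrt(-25) = 5*I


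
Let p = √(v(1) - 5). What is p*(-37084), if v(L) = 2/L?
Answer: -37084*I*√3 ≈ -64231.0*I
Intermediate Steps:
p = I*√3 (p = √(2/1 - 5) = √(2*1 - 5) = √(2 - 5) = √(-3) = I*√3 ≈ 1.732*I)
p*(-37084) = (I*√3)*(-37084) = -37084*I*√3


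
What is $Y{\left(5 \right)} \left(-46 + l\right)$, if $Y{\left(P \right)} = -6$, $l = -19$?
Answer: $390$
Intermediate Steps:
$Y{\left(5 \right)} \left(-46 + l\right) = - 6 \left(-46 - 19\right) = \left(-6\right) \left(-65\right) = 390$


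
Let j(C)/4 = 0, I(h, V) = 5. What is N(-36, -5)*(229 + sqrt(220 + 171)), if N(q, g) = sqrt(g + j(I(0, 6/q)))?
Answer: I*sqrt(5)*(229 + sqrt(391)) ≈ 556.28*I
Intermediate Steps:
j(C) = 0 (j(C) = 4*0 = 0)
N(q, g) = sqrt(g) (N(q, g) = sqrt(g + 0) = sqrt(g))
N(-36, -5)*(229 + sqrt(220 + 171)) = sqrt(-5)*(229 + sqrt(220 + 171)) = (I*sqrt(5))*(229 + sqrt(391)) = I*sqrt(5)*(229 + sqrt(391))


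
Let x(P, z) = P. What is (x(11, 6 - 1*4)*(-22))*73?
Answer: -17666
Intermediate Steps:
(x(11, 6 - 1*4)*(-22))*73 = (11*(-22))*73 = -242*73 = -17666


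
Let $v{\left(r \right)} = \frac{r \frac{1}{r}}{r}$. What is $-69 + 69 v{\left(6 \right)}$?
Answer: $- \frac{115}{2} \approx -57.5$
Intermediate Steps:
$v{\left(r \right)} = \frac{1}{r}$ ($v{\left(r \right)} = 1 \frac{1}{r} = \frac{1}{r}$)
$-69 + 69 v{\left(6 \right)} = -69 + \frac{69}{6} = -69 + 69 \cdot \frac{1}{6} = -69 + \frac{23}{2} = - \frac{115}{2}$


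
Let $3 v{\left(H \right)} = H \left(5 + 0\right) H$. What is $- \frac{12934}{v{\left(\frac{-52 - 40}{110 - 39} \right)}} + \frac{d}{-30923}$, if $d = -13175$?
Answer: $- \frac{177882603179}{38490040} \approx -4621.5$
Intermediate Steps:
$v{\left(H \right)} = \frac{5 H^{2}}{3}$ ($v{\left(H \right)} = \frac{H \left(5 + 0\right) H}{3} = \frac{H 5 H}{3} = \frac{5 H H}{3} = \frac{5 H^{2}}{3}$)
$- \frac{12934}{v{\left(\frac{-52 - 40}{110 - 39} \right)}} + \frac{d}{-30923} = - \frac{12934}{\frac{5}{3} \left(\frac{-52 - 40}{110 - 39}\right)^{2}} - \frac{13175}{-30923} = - \frac{12934}{\frac{5}{3} \left(- \frac{92}{71}\right)^{2}} - - \frac{775}{1819} = - \frac{12934}{\frac{5}{3} \left(\left(-92\right) \frac{1}{71}\right)^{2}} + \frac{775}{1819} = - \frac{12934}{\frac{5}{3} \left(- \frac{92}{71}\right)^{2}} + \frac{775}{1819} = - \frac{12934}{\frac{5}{3} \cdot \frac{8464}{5041}} + \frac{775}{1819} = - \frac{12934}{\frac{42320}{15123}} + \frac{775}{1819} = \left(-12934\right) \frac{15123}{42320} + \frac{775}{1819} = - \frac{97800441}{21160} + \frac{775}{1819} = - \frac{177882603179}{38490040}$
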